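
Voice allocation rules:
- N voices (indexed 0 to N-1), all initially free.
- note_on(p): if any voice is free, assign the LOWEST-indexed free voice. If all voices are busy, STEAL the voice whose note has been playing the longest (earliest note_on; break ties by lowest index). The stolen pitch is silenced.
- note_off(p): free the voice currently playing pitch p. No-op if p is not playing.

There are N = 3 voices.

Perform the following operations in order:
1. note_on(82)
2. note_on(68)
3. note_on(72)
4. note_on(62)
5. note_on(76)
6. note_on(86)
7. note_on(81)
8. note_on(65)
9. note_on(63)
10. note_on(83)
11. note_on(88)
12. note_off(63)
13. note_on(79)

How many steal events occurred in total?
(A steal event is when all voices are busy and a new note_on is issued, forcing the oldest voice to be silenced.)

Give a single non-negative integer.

Answer: 8

Derivation:
Op 1: note_on(82): voice 0 is free -> assigned | voices=[82 - -]
Op 2: note_on(68): voice 1 is free -> assigned | voices=[82 68 -]
Op 3: note_on(72): voice 2 is free -> assigned | voices=[82 68 72]
Op 4: note_on(62): all voices busy, STEAL voice 0 (pitch 82, oldest) -> assign | voices=[62 68 72]
Op 5: note_on(76): all voices busy, STEAL voice 1 (pitch 68, oldest) -> assign | voices=[62 76 72]
Op 6: note_on(86): all voices busy, STEAL voice 2 (pitch 72, oldest) -> assign | voices=[62 76 86]
Op 7: note_on(81): all voices busy, STEAL voice 0 (pitch 62, oldest) -> assign | voices=[81 76 86]
Op 8: note_on(65): all voices busy, STEAL voice 1 (pitch 76, oldest) -> assign | voices=[81 65 86]
Op 9: note_on(63): all voices busy, STEAL voice 2 (pitch 86, oldest) -> assign | voices=[81 65 63]
Op 10: note_on(83): all voices busy, STEAL voice 0 (pitch 81, oldest) -> assign | voices=[83 65 63]
Op 11: note_on(88): all voices busy, STEAL voice 1 (pitch 65, oldest) -> assign | voices=[83 88 63]
Op 12: note_off(63): free voice 2 | voices=[83 88 -]
Op 13: note_on(79): voice 2 is free -> assigned | voices=[83 88 79]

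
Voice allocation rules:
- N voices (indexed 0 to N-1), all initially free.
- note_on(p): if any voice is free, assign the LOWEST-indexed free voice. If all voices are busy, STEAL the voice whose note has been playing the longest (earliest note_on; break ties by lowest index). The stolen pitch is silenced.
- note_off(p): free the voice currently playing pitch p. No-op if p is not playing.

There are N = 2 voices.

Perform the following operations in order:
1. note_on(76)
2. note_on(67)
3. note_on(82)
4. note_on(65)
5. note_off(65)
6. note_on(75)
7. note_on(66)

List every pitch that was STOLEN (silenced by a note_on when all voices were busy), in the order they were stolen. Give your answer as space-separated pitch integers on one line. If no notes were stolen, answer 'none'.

Op 1: note_on(76): voice 0 is free -> assigned | voices=[76 -]
Op 2: note_on(67): voice 1 is free -> assigned | voices=[76 67]
Op 3: note_on(82): all voices busy, STEAL voice 0 (pitch 76, oldest) -> assign | voices=[82 67]
Op 4: note_on(65): all voices busy, STEAL voice 1 (pitch 67, oldest) -> assign | voices=[82 65]
Op 5: note_off(65): free voice 1 | voices=[82 -]
Op 6: note_on(75): voice 1 is free -> assigned | voices=[82 75]
Op 7: note_on(66): all voices busy, STEAL voice 0 (pitch 82, oldest) -> assign | voices=[66 75]

Answer: 76 67 82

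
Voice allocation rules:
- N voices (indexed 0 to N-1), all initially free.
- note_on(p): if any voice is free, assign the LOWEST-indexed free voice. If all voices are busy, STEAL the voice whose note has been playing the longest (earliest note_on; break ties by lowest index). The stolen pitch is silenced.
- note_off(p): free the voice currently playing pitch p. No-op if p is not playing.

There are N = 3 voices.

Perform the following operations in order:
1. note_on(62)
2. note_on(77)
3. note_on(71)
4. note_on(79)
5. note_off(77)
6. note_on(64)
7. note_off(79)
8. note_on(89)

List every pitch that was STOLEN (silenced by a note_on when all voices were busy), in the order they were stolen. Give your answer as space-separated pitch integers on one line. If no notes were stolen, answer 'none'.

Answer: 62

Derivation:
Op 1: note_on(62): voice 0 is free -> assigned | voices=[62 - -]
Op 2: note_on(77): voice 1 is free -> assigned | voices=[62 77 -]
Op 3: note_on(71): voice 2 is free -> assigned | voices=[62 77 71]
Op 4: note_on(79): all voices busy, STEAL voice 0 (pitch 62, oldest) -> assign | voices=[79 77 71]
Op 5: note_off(77): free voice 1 | voices=[79 - 71]
Op 6: note_on(64): voice 1 is free -> assigned | voices=[79 64 71]
Op 7: note_off(79): free voice 0 | voices=[- 64 71]
Op 8: note_on(89): voice 0 is free -> assigned | voices=[89 64 71]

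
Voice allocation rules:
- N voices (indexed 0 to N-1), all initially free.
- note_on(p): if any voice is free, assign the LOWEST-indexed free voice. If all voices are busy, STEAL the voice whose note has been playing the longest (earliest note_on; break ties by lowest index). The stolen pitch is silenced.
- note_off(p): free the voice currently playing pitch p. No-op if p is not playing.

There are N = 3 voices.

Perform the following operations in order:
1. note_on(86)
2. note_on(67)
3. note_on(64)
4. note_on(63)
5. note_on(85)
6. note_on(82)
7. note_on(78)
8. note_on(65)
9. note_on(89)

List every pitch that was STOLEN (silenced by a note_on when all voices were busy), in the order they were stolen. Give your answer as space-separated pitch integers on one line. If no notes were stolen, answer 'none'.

Answer: 86 67 64 63 85 82

Derivation:
Op 1: note_on(86): voice 0 is free -> assigned | voices=[86 - -]
Op 2: note_on(67): voice 1 is free -> assigned | voices=[86 67 -]
Op 3: note_on(64): voice 2 is free -> assigned | voices=[86 67 64]
Op 4: note_on(63): all voices busy, STEAL voice 0 (pitch 86, oldest) -> assign | voices=[63 67 64]
Op 5: note_on(85): all voices busy, STEAL voice 1 (pitch 67, oldest) -> assign | voices=[63 85 64]
Op 6: note_on(82): all voices busy, STEAL voice 2 (pitch 64, oldest) -> assign | voices=[63 85 82]
Op 7: note_on(78): all voices busy, STEAL voice 0 (pitch 63, oldest) -> assign | voices=[78 85 82]
Op 8: note_on(65): all voices busy, STEAL voice 1 (pitch 85, oldest) -> assign | voices=[78 65 82]
Op 9: note_on(89): all voices busy, STEAL voice 2 (pitch 82, oldest) -> assign | voices=[78 65 89]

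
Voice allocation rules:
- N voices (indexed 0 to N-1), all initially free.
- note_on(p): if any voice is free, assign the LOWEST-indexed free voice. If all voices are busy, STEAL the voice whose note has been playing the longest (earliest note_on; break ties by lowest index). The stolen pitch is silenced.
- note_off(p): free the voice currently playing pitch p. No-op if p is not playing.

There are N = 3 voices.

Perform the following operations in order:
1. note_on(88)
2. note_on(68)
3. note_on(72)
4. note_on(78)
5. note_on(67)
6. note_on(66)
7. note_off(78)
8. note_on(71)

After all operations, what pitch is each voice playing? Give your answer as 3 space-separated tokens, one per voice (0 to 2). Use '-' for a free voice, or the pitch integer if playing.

Answer: 71 67 66

Derivation:
Op 1: note_on(88): voice 0 is free -> assigned | voices=[88 - -]
Op 2: note_on(68): voice 1 is free -> assigned | voices=[88 68 -]
Op 3: note_on(72): voice 2 is free -> assigned | voices=[88 68 72]
Op 4: note_on(78): all voices busy, STEAL voice 0 (pitch 88, oldest) -> assign | voices=[78 68 72]
Op 5: note_on(67): all voices busy, STEAL voice 1 (pitch 68, oldest) -> assign | voices=[78 67 72]
Op 6: note_on(66): all voices busy, STEAL voice 2 (pitch 72, oldest) -> assign | voices=[78 67 66]
Op 7: note_off(78): free voice 0 | voices=[- 67 66]
Op 8: note_on(71): voice 0 is free -> assigned | voices=[71 67 66]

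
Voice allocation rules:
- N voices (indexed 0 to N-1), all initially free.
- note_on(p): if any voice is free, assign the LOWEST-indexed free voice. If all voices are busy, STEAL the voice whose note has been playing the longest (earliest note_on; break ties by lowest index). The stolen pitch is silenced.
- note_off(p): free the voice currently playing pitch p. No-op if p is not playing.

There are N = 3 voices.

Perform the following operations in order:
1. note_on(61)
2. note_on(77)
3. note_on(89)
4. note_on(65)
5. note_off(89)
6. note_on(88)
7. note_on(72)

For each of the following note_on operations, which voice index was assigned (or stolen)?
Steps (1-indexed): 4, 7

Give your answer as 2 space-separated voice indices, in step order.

Op 1: note_on(61): voice 0 is free -> assigned | voices=[61 - -]
Op 2: note_on(77): voice 1 is free -> assigned | voices=[61 77 -]
Op 3: note_on(89): voice 2 is free -> assigned | voices=[61 77 89]
Op 4: note_on(65): all voices busy, STEAL voice 0 (pitch 61, oldest) -> assign | voices=[65 77 89]
Op 5: note_off(89): free voice 2 | voices=[65 77 -]
Op 6: note_on(88): voice 2 is free -> assigned | voices=[65 77 88]
Op 7: note_on(72): all voices busy, STEAL voice 1 (pitch 77, oldest) -> assign | voices=[65 72 88]

Answer: 0 1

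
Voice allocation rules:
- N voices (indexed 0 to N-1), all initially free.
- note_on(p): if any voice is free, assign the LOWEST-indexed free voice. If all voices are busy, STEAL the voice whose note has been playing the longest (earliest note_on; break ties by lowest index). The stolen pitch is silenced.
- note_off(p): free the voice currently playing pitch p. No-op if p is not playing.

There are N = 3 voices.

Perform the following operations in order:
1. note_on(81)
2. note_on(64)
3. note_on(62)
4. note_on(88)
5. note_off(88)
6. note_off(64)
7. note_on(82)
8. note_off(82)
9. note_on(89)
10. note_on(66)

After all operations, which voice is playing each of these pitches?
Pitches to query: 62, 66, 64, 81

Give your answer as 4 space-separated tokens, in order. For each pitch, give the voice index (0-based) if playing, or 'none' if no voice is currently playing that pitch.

Op 1: note_on(81): voice 0 is free -> assigned | voices=[81 - -]
Op 2: note_on(64): voice 1 is free -> assigned | voices=[81 64 -]
Op 3: note_on(62): voice 2 is free -> assigned | voices=[81 64 62]
Op 4: note_on(88): all voices busy, STEAL voice 0 (pitch 81, oldest) -> assign | voices=[88 64 62]
Op 5: note_off(88): free voice 0 | voices=[- 64 62]
Op 6: note_off(64): free voice 1 | voices=[- - 62]
Op 7: note_on(82): voice 0 is free -> assigned | voices=[82 - 62]
Op 8: note_off(82): free voice 0 | voices=[- - 62]
Op 9: note_on(89): voice 0 is free -> assigned | voices=[89 - 62]
Op 10: note_on(66): voice 1 is free -> assigned | voices=[89 66 62]

Answer: 2 1 none none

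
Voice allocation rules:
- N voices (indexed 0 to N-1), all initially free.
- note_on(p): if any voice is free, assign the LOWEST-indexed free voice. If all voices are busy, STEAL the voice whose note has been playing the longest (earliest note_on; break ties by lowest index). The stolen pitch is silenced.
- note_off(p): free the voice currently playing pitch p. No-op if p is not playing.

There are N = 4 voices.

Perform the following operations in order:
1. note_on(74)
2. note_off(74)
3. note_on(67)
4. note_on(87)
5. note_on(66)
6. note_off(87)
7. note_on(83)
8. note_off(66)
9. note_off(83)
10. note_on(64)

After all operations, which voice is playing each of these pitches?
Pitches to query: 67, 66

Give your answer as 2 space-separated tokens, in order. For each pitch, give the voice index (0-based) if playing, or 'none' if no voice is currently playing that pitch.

Answer: 0 none

Derivation:
Op 1: note_on(74): voice 0 is free -> assigned | voices=[74 - - -]
Op 2: note_off(74): free voice 0 | voices=[- - - -]
Op 3: note_on(67): voice 0 is free -> assigned | voices=[67 - - -]
Op 4: note_on(87): voice 1 is free -> assigned | voices=[67 87 - -]
Op 5: note_on(66): voice 2 is free -> assigned | voices=[67 87 66 -]
Op 6: note_off(87): free voice 1 | voices=[67 - 66 -]
Op 7: note_on(83): voice 1 is free -> assigned | voices=[67 83 66 -]
Op 8: note_off(66): free voice 2 | voices=[67 83 - -]
Op 9: note_off(83): free voice 1 | voices=[67 - - -]
Op 10: note_on(64): voice 1 is free -> assigned | voices=[67 64 - -]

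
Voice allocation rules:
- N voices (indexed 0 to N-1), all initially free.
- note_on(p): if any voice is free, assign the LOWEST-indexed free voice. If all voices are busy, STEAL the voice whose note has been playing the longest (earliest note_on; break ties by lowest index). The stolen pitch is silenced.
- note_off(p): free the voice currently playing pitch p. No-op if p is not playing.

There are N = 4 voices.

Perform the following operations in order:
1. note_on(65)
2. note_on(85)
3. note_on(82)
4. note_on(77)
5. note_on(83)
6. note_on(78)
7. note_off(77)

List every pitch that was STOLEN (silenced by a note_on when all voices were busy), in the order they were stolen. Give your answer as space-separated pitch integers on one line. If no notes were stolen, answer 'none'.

Answer: 65 85

Derivation:
Op 1: note_on(65): voice 0 is free -> assigned | voices=[65 - - -]
Op 2: note_on(85): voice 1 is free -> assigned | voices=[65 85 - -]
Op 3: note_on(82): voice 2 is free -> assigned | voices=[65 85 82 -]
Op 4: note_on(77): voice 3 is free -> assigned | voices=[65 85 82 77]
Op 5: note_on(83): all voices busy, STEAL voice 0 (pitch 65, oldest) -> assign | voices=[83 85 82 77]
Op 6: note_on(78): all voices busy, STEAL voice 1 (pitch 85, oldest) -> assign | voices=[83 78 82 77]
Op 7: note_off(77): free voice 3 | voices=[83 78 82 -]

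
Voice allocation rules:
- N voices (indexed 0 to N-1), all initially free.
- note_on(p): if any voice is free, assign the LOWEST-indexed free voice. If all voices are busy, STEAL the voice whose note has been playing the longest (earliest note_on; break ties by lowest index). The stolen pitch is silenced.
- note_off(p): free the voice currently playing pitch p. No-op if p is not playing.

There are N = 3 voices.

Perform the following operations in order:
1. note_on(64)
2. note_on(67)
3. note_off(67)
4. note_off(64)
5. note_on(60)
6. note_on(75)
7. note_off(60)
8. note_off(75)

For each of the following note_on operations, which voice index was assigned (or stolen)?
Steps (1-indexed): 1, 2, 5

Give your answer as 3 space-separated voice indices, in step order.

Answer: 0 1 0

Derivation:
Op 1: note_on(64): voice 0 is free -> assigned | voices=[64 - -]
Op 2: note_on(67): voice 1 is free -> assigned | voices=[64 67 -]
Op 3: note_off(67): free voice 1 | voices=[64 - -]
Op 4: note_off(64): free voice 0 | voices=[- - -]
Op 5: note_on(60): voice 0 is free -> assigned | voices=[60 - -]
Op 6: note_on(75): voice 1 is free -> assigned | voices=[60 75 -]
Op 7: note_off(60): free voice 0 | voices=[- 75 -]
Op 8: note_off(75): free voice 1 | voices=[- - -]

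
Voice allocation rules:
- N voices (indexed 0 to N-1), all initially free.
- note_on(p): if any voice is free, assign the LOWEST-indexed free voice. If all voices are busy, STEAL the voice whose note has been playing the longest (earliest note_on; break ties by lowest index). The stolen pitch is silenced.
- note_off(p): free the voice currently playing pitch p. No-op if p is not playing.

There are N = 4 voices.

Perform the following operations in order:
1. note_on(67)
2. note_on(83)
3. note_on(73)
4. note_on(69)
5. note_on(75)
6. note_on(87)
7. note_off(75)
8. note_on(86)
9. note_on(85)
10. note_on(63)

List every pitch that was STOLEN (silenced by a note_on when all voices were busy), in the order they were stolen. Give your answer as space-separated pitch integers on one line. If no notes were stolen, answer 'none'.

Answer: 67 83 73 69

Derivation:
Op 1: note_on(67): voice 0 is free -> assigned | voices=[67 - - -]
Op 2: note_on(83): voice 1 is free -> assigned | voices=[67 83 - -]
Op 3: note_on(73): voice 2 is free -> assigned | voices=[67 83 73 -]
Op 4: note_on(69): voice 3 is free -> assigned | voices=[67 83 73 69]
Op 5: note_on(75): all voices busy, STEAL voice 0 (pitch 67, oldest) -> assign | voices=[75 83 73 69]
Op 6: note_on(87): all voices busy, STEAL voice 1 (pitch 83, oldest) -> assign | voices=[75 87 73 69]
Op 7: note_off(75): free voice 0 | voices=[- 87 73 69]
Op 8: note_on(86): voice 0 is free -> assigned | voices=[86 87 73 69]
Op 9: note_on(85): all voices busy, STEAL voice 2 (pitch 73, oldest) -> assign | voices=[86 87 85 69]
Op 10: note_on(63): all voices busy, STEAL voice 3 (pitch 69, oldest) -> assign | voices=[86 87 85 63]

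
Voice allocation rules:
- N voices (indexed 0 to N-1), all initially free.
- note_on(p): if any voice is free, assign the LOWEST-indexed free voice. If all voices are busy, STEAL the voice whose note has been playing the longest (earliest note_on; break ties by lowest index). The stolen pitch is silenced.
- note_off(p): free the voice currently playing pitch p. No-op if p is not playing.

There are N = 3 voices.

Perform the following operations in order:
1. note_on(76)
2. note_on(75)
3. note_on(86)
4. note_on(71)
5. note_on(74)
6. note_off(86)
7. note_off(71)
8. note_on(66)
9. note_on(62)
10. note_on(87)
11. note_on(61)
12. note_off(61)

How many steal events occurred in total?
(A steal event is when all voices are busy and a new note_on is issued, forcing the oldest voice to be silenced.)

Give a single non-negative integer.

Answer: 4

Derivation:
Op 1: note_on(76): voice 0 is free -> assigned | voices=[76 - -]
Op 2: note_on(75): voice 1 is free -> assigned | voices=[76 75 -]
Op 3: note_on(86): voice 2 is free -> assigned | voices=[76 75 86]
Op 4: note_on(71): all voices busy, STEAL voice 0 (pitch 76, oldest) -> assign | voices=[71 75 86]
Op 5: note_on(74): all voices busy, STEAL voice 1 (pitch 75, oldest) -> assign | voices=[71 74 86]
Op 6: note_off(86): free voice 2 | voices=[71 74 -]
Op 7: note_off(71): free voice 0 | voices=[- 74 -]
Op 8: note_on(66): voice 0 is free -> assigned | voices=[66 74 -]
Op 9: note_on(62): voice 2 is free -> assigned | voices=[66 74 62]
Op 10: note_on(87): all voices busy, STEAL voice 1 (pitch 74, oldest) -> assign | voices=[66 87 62]
Op 11: note_on(61): all voices busy, STEAL voice 0 (pitch 66, oldest) -> assign | voices=[61 87 62]
Op 12: note_off(61): free voice 0 | voices=[- 87 62]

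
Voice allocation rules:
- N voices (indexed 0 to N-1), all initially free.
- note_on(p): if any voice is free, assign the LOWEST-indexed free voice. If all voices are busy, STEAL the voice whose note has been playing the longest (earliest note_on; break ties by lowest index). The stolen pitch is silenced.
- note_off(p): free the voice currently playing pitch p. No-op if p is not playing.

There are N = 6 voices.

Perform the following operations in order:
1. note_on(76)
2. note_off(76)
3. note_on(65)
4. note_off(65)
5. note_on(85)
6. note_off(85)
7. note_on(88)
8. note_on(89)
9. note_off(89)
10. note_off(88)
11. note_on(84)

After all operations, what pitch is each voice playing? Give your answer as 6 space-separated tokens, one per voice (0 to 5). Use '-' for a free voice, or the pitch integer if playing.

Op 1: note_on(76): voice 0 is free -> assigned | voices=[76 - - - - -]
Op 2: note_off(76): free voice 0 | voices=[- - - - - -]
Op 3: note_on(65): voice 0 is free -> assigned | voices=[65 - - - - -]
Op 4: note_off(65): free voice 0 | voices=[- - - - - -]
Op 5: note_on(85): voice 0 is free -> assigned | voices=[85 - - - - -]
Op 6: note_off(85): free voice 0 | voices=[- - - - - -]
Op 7: note_on(88): voice 0 is free -> assigned | voices=[88 - - - - -]
Op 8: note_on(89): voice 1 is free -> assigned | voices=[88 89 - - - -]
Op 9: note_off(89): free voice 1 | voices=[88 - - - - -]
Op 10: note_off(88): free voice 0 | voices=[- - - - - -]
Op 11: note_on(84): voice 0 is free -> assigned | voices=[84 - - - - -]

Answer: 84 - - - - -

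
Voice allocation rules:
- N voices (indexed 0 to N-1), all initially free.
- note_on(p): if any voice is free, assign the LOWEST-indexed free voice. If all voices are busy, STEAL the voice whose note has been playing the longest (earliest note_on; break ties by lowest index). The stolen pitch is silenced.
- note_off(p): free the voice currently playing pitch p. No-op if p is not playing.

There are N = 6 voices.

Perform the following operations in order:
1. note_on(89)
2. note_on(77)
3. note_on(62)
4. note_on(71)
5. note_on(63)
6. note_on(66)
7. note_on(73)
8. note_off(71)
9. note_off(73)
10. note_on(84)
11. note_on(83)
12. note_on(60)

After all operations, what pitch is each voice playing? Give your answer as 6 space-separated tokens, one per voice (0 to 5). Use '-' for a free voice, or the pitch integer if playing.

Op 1: note_on(89): voice 0 is free -> assigned | voices=[89 - - - - -]
Op 2: note_on(77): voice 1 is free -> assigned | voices=[89 77 - - - -]
Op 3: note_on(62): voice 2 is free -> assigned | voices=[89 77 62 - - -]
Op 4: note_on(71): voice 3 is free -> assigned | voices=[89 77 62 71 - -]
Op 5: note_on(63): voice 4 is free -> assigned | voices=[89 77 62 71 63 -]
Op 6: note_on(66): voice 5 is free -> assigned | voices=[89 77 62 71 63 66]
Op 7: note_on(73): all voices busy, STEAL voice 0 (pitch 89, oldest) -> assign | voices=[73 77 62 71 63 66]
Op 8: note_off(71): free voice 3 | voices=[73 77 62 - 63 66]
Op 9: note_off(73): free voice 0 | voices=[- 77 62 - 63 66]
Op 10: note_on(84): voice 0 is free -> assigned | voices=[84 77 62 - 63 66]
Op 11: note_on(83): voice 3 is free -> assigned | voices=[84 77 62 83 63 66]
Op 12: note_on(60): all voices busy, STEAL voice 1 (pitch 77, oldest) -> assign | voices=[84 60 62 83 63 66]

Answer: 84 60 62 83 63 66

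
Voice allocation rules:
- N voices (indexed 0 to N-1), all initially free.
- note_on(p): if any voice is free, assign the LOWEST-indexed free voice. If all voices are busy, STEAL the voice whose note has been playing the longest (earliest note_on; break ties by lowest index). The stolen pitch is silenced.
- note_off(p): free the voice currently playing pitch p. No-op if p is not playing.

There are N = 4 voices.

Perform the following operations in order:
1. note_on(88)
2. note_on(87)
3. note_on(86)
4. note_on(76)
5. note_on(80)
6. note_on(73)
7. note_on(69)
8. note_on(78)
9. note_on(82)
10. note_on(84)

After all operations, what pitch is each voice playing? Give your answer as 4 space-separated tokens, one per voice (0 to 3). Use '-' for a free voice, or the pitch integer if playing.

Answer: 82 84 69 78

Derivation:
Op 1: note_on(88): voice 0 is free -> assigned | voices=[88 - - -]
Op 2: note_on(87): voice 1 is free -> assigned | voices=[88 87 - -]
Op 3: note_on(86): voice 2 is free -> assigned | voices=[88 87 86 -]
Op 4: note_on(76): voice 3 is free -> assigned | voices=[88 87 86 76]
Op 5: note_on(80): all voices busy, STEAL voice 0 (pitch 88, oldest) -> assign | voices=[80 87 86 76]
Op 6: note_on(73): all voices busy, STEAL voice 1 (pitch 87, oldest) -> assign | voices=[80 73 86 76]
Op 7: note_on(69): all voices busy, STEAL voice 2 (pitch 86, oldest) -> assign | voices=[80 73 69 76]
Op 8: note_on(78): all voices busy, STEAL voice 3 (pitch 76, oldest) -> assign | voices=[80 73 69 78]
Op 9: note_on(82): all voices busy, STEAL voice 0 (pitch 80, oldest) -> assign | voices=[82 73 69 78]
Op 10: note_on(84): all voices busy, STEAL voice 1 (pitch 73, oldest) -> assign | voices=[82 84 69 78]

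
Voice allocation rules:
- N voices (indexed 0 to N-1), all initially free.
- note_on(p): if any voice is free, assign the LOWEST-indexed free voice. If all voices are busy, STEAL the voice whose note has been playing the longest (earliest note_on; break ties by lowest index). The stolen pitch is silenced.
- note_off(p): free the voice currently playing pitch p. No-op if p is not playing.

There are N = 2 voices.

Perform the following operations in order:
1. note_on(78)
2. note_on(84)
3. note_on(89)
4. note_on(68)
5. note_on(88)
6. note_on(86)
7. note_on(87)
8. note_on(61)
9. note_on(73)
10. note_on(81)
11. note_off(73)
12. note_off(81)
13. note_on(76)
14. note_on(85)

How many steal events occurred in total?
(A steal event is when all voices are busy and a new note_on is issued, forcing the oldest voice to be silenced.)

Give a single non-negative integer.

Answer: 8

Derivation:
Op 1: note_on(78): voice 0 is free -> assigned | voices=[78 -]
Op 2: note_on(84): voice 1 is free -> assigned | voices=[78 84]
Op 3: note_on(89): all voices busy, STEAL voice 0 (pitch 78, oldest) -> assign | voices=[89 84]
Op 4: note_on(68): all voices busy, STEAL voice 1 (pitch 84, oldest) -> assign | voices=[89 68]
Op 5: note_on(88): all voices busy, STEAL voice 0 (pitch 89, oldest) -> assign | voices=[88 68]
Op 6: note_on(86): all voices busy, STEAL voice 1 (pitch 68, oldest) -> assign | voices=[88 86]
Op 7: note_on(87): all voices busy, STEAL voice 0 (pitch 88, oldest) -> assign | voices=[87 86]
Op 8: note_on(61): all voices busy, STEAL voice 1 (pitch 86, oldest) -> assign | voices=[87 61]
Op 9: note_on(73): all voices busy, STEAL voice 0 (pitch 87, oldest) -> assign | voices=[73 61]
Op 10: note_on(81): all voices busy, STEAL voice 1 (pitch 61, oldest) -> assign | voices=[73 81]
Op 11: note_off(73): free voice 0 | voices=[- 81]
Op 12: note_off(81): free voice 1 | voices=[- -]
Op 13: note_on(76): voice 0 is free -> assigned | voices=[76 -]
Op 14: note_on(85): voice 1 is free -> assigned | voices=[76 85]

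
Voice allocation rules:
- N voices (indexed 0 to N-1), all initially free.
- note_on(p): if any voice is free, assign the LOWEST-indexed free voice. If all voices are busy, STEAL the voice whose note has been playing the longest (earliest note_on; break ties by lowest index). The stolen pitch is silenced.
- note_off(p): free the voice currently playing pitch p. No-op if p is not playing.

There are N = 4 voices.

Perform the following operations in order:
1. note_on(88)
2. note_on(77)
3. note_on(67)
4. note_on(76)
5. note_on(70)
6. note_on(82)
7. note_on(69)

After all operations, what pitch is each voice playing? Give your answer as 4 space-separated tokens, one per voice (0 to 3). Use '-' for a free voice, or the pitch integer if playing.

Answer: 70 82 69 76

Derivation:
Op 1: note_on(88): voice 0 is free -> assigned | voices=[88 - - -]
Op 2: note_on(77): voice 1 is free -> assigned | voices=[88 77 - -]
Op 3: note_on(67): voice 2 is free -> assigned | voices=[88 77 67 -]
Op 4: note_on(76): voice 3 is free -> assigned | voices=[88 77 67 76]
Op 5: note_on(70): all voices busy, STEAL voice 0 (pitch 88, oldest) -> assign | voices=[70 77 67 76]
Op 6: note_on(82): all voices busy, STEAL voice 1 (pitch 77, oldest) -> assign | voices=[70 82 67 76]
Op 7: note_on(69): all voices busy, STEAL voice 2 (pitch 67, oldest) -> assign | voices=[70 82 69 76]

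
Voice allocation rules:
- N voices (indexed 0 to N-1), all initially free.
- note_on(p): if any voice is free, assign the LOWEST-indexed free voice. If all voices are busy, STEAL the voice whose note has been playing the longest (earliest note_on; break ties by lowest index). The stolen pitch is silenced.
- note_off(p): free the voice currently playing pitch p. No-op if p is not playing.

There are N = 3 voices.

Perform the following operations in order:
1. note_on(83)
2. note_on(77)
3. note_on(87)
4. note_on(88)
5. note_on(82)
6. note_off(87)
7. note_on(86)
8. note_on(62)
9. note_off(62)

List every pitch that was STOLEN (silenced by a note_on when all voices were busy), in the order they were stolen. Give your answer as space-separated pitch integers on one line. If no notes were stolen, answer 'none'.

Answer: 83 77 88

Derivation:
Op 1: note_on(83): voice 0 is free -> assigned | voices=[83 - -]
Op 2: note_on(77): voice 1 is free -> assigned | voices=[83 77 -]
Op 3: note_on(87): voice 2 is free -> assigned | voices=[83 77 87]
Op 4: note_on(88): all voices busy, STEAL voice 0 (pitch 83, oldest) -> assign | voices=[88 77 87]
Op 5: note_on(82): all voices busy, STEAL voice 1 (pitch 77, oldest) -> assign | voices=[88 82 87]
Op 6: note_off(87): free voice 2 | voices=[88 82 -]
Op 7: note_on(86): voice 2 is free -> assigned | voices=[88 82 86]
Op 8: note_on(62): all voices busy, STEAL voice 0 (pitch 88, oldest) -> assign | voices=[62 82 86]
Op 9: note_off(62): free voice 0 | voices=[- 82 86]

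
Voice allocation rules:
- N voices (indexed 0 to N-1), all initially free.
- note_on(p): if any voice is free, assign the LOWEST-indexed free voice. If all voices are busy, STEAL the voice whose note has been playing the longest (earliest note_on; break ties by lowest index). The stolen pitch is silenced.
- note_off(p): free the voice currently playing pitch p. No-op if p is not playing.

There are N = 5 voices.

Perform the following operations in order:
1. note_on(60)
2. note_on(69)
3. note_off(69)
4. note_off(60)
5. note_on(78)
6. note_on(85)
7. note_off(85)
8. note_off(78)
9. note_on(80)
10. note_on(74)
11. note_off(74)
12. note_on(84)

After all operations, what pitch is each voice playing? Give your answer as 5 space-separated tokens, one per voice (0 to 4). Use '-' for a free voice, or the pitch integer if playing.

Op 1: note_on(60): voice 0 is free -> assigned | voices=[60 - - - -]
Op 2: note_on(69): voice 1 is free -> assigned | voices=[60 69 - - -]
Op 3: note_off(69): free voice 1 | voices=[60 - - - -]
Op 4: note_off(60): free voice 0 | voices=[- - - - -]
Op 5: note_on(78): voice 0 is free -> assigned | voices=[78 - - - -]
Op 6: note_on(85): voice 1 is free -> assigned | voices=[78 85 - - -]
Op 7: note_off(85): free voice 1 | voices=[78 - - - -]
Op 8: note_off(78): free voice 0 | voices=[- - - - -]
Op 9: note_on(80): voice 0 is free -> assigned | voices=[80 - - - -]
Op 10: note_on(74): voice 1 is free -> assigned | voices=[80 74 - - -]
Op 11: note_off(74): free voice 1 | voices=[80 - - - -]
Op 12: note_on(84): voice 1 is free -> assigned | voices=[80 84 - - -]

Answer: 80 84 - - -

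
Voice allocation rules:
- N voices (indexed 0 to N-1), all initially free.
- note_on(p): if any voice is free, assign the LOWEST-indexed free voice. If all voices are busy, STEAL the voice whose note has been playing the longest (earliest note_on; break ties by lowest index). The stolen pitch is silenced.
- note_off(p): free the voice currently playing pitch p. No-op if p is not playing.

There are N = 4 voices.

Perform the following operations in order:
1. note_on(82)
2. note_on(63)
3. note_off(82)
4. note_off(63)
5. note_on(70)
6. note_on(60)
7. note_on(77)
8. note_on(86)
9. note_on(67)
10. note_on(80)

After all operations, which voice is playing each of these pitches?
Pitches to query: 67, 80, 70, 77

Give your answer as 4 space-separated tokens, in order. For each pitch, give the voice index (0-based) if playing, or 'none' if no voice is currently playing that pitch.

Op 1: note_on(82): voice 0 is free -> assigned | voices=[82 - - -]
Op 2: note_on(63): voice 1 is free -> assigned | voices=[82 63 - -]
Op 3: note_off(82): free voice 0 | voices=[- 63 - -]
Op 4: note_off(63): free voice 1 | voices=[- - - -]
Op 5: note_on(70): voice 0 is free -> assigned | voices=[70 - - -]
Op 6: note_on(60): voice 1 is free -> assigned | voices=[70 60 - -]
Op 7: note_on(77): voice 2 is free -> assigned | voices=[70 60 77 -]
Op 8: note_on(86): voice 3 is free -> assigned | voices=[70 60 77 86]
Op 9: note_on(67): all voices busy, STEAL voice 0 (pitch 70, oldest) -> assign | voices=[67 60 77 86]
Op 10: note_on(80): all voices busy, STEAL voice 1 (pitch 60, oldest) -> assign | voices=[67 80 77 86]

Answer: 0 1 none 2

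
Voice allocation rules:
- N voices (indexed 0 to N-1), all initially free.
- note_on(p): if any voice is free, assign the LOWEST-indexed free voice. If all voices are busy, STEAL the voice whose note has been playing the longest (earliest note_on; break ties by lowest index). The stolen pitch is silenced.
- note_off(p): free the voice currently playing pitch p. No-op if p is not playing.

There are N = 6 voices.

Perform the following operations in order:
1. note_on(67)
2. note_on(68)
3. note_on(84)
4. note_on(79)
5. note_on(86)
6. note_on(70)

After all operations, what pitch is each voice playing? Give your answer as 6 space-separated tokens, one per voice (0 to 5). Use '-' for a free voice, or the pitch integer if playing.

Op 1: note_on(67): voice 0 is free -> assigned | voices=[67 - - - - -]
Op 2: note_on(68): voice 1 is free -> assigned | voices=[67 68 - - - -]
Op 3: note_on(84): voice 2 is free -> assigned | voices=[67 68 84 - - -]
Op 4: note_on(79): voice 3 is free -> assigned | voices=[67 68 84 79 - -]
Op 5: note_on(86): voice 4 is free -> assigned | voices=[67 68 84 79 86 -]
Op 6: note_on(70): voice 5 is free -> assigned | voices=[67 68 84 79 86 70]

Answer: 67 68 84 79 86 70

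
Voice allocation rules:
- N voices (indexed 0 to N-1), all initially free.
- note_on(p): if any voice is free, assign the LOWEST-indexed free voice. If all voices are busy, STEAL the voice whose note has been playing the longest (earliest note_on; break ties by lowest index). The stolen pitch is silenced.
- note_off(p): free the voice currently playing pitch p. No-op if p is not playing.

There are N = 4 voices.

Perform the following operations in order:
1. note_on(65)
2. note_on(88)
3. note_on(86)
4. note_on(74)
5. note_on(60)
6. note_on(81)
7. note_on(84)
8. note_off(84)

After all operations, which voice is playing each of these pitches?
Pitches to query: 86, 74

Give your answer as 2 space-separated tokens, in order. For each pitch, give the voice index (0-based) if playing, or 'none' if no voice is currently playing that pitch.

Answer: none 3

Derivation:
Op 1: note_on(65): voice 0 is free -> assigned | voices=[65 - - -]
Op 2: note_on(88): voice 1 is free -> assigned | voices=[65 88 - -]
Op 3: note_on(86): voice 2 is free -> assigned | voices=[65 88 86 -]
Op 4: note_on(74): voice 3 is free -> assigned | voices=[65 88 86 74]
Op 5: note_on(60): all voices busy, STEAL voice 0 (pitch 65, oldest) -> assign | voices=[60 88 86 74]
Op 6: note_on(81): all voices busy, STEAL voice 1 (pitch 88, oldest) -> assign | voices=[60 81 86 74]
Op 7: note_on(84): all voices busy, STEAL voice 2 (pitch 86, oldest) -> assign | voices=[60 81 84 74]
Op 8: note_off(84): free voice 2 | voices=[60 81 - 74]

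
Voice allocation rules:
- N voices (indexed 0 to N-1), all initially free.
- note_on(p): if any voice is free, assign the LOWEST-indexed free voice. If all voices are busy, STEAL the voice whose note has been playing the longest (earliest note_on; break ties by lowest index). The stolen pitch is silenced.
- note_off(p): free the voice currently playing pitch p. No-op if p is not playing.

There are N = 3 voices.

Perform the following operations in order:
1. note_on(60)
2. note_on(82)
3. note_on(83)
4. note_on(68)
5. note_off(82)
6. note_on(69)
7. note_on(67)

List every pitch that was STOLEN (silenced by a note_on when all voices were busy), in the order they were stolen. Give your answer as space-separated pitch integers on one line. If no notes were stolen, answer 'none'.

Op 1: note_on(60): voice 0 is free -> assigned | voices=[60 - -]
Op 2: note_on(82): voice 1 is free -> assigned | voices=[60 82 -]
Op 3: note_on(83): voice 2 is free -> assigned | voices=[60 82 83]
Op 4: note_on(68): all voices busy, STEAL voice 0 (pitch 60, oldest) -> assign | voices=[68 82 83]
Op 5: note_off(82): free voice 1 | voices=[68 - 83]
Op 6: note_on(69): voice 1 is free -> assigned | voices=[68 69 83]
Op 7: note_on(67): all voices busy, STEAL voice 2 (pitch 83, oldest) -> assign | voices=[68 69 67]

Answer: 60 83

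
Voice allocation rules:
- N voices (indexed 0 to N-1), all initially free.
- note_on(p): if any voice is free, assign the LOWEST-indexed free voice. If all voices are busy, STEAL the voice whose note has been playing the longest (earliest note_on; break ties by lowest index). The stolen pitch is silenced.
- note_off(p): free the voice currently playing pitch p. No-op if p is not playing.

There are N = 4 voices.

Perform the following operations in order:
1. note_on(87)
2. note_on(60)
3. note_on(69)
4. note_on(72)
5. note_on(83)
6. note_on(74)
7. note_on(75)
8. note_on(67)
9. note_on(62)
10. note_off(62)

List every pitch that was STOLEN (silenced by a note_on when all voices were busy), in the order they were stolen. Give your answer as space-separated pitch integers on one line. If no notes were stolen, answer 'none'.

Op 1: note_on(87): voice 0 is free -> assigned | voices=[87 - - -]
Op 2: note_on(60): voice 1 is free -> assigned | voices=[87 60 - -]
Op 3: note_on(69): voice 2 is free -> assigned | voices=[87 60 69 -]
Op 4: note_on(72): voice 3 is free -> assigned | voices=[87 60 69 72]
Op 5: note_on(83): all voices busy, STEAL voice 0 (pitch 87, oldest) -> assign | voices=[83 60 69 72]
Op 6: note_on(74): all voices busy, STEAL voice 1 (pitch 60, oldest) -> assign | voices=[83 74 69 72]
Op 7: note_on(75): all voices busy, STEAL voice 2 (pitch 69, oldest) -> assign | voices=[83 74 75 72]
Op 8: note_on(67): all voices busy, STEAL voice 3 (pitch 72, oldest) -> assign | voices=[83 74 75 67]
Op 9: note_on(62): all voices busy, STEAL voice 0 (pitch 83, oldest) -> assign | voices=[62 74 75 67]
Op 10: note_off(62): free voice 0 | voices=[- 74 75 67]

Answer: 87 60 69 72 83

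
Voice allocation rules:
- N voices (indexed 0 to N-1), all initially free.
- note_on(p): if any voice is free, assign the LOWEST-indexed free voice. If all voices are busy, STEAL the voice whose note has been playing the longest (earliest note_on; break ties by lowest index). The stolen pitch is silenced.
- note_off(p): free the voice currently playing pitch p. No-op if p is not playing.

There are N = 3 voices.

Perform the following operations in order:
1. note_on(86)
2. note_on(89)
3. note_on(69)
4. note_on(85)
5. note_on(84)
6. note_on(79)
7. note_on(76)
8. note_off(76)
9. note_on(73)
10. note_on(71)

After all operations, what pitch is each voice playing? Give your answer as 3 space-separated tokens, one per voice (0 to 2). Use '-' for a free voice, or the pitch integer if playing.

Answer: 73 71 79

Derivation:
Op 1: note_on(86): voice 0 is free -> assigned | voices=[86 - -]
Op 2: note_on(89): voice 1 is free -> assigned | voices=[86 89 -]
Op 3: note_on(69): voice 2 is free -> assigned | voices=[86 89 69]
Op 4: note_on(85): all voices busy, STEAL voice 0 (pitch 86, oldest) -> assign | voices=[85 89 69]
Op 5: note_on(84): all voices busy, STEAL voice 1 (pitch 89, oldest) -> assign | voices=[85 84 69]
Op 6: note_on(79): all voices busy, STEAL voice 2 (pitch 69, oldest) -> assign | voices=[85 84 79]
Op 7: note_on(76): all voices busy, STEAL voice 0 (pitch 85, oldest) -> assign | voices=[76 84 79]
Op 8: note_off(76): free voice 0 | voices=[- 84 79]
Op 9: note_on(73): voice 0 is free -> assigned | voices=[73 84 79]
Op 10: note_on(71): all voices busy, STEAL voice 1 (pitch 84, oldest) -> assign | voices=[73 71 79]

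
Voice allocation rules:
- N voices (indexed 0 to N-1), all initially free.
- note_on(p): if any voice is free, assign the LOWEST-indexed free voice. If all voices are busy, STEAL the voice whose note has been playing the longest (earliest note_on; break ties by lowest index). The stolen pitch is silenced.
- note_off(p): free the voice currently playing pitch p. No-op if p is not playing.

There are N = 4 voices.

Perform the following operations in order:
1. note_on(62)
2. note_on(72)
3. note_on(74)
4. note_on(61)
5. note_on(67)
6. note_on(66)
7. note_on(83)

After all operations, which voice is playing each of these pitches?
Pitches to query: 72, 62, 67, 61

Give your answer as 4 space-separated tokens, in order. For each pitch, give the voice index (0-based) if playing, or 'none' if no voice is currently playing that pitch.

Answer: none none 0 3

Derivation:
Op 1: note_on(62): voice 0 is free -> assigned | voices=[62 - - -]
Op 2: note_on(72): voice 1 is free -> assigned | voices=[62 72 - -]
Op 3: note_on(74): voice 2 is free -> assigned | voices=[62 72 74 -]
Op 4: note_on(61): voice 3 is free -> assigned | voices=[62 72 74 61]
Op 5: note_on(67): all voices busy, STEAL voice 0 (pitch 62, oldest) -> assign | voices=[67 72 74 61]
Op 6: note_on(66): all voices busy, STEAL voice 1 (pitch 72, oldest) -> assign | voices=[67 66 74 61]
Op 7: note_on(83): all voices busy, STEAL voice 2 (pitch 74, oldest) -> assign | voices=[67 66 83 61]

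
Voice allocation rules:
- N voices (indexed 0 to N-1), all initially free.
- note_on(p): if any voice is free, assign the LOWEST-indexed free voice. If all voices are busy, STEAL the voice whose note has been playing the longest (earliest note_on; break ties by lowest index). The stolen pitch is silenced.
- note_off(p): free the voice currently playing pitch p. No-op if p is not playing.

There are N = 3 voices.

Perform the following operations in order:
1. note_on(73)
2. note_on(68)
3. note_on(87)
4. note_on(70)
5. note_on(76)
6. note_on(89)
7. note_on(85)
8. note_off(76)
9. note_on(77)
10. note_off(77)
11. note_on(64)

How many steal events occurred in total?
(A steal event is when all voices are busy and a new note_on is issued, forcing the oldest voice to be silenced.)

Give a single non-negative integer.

Op 1: note_on(73): voice 0 is free -> assigned | voices=[73 - -]
Op 2: note_on(68): voice 1 is free -> assigned | voices=[73 68 -]
Op 3: note_on(87): voice 2 is free -> assigned | voices=[73 68 87]
Op 4: note_on(70): all voices busy, STEAL voice 0 (pitch 73, oldest) -> assign | voices=[70 68 87]
Op 5: note_on(76): all voices busy, STEAL voice 1 (pitch 68, oldest) -> assign | voices=[70 76 87]
Op 6: note_on(89): all voices busy, STEAL voice 2 (pitch 87, oldest) -> assign | voices=[70 76 89]
Op 7: note_on(85): all voices busy, STEAL voice 0 (pitch 70, oldest) -> assign | voices=[85 76 89]
Op 8: note_off(76): free voice 1 | voices=[85 - 89]
Op 9: note_on(77): voice 1 is free -> assigned | voices=[85 77 89]
Op 10: note_off(77): free voice 1 | voices=[85 - 89]
Op 11: note_on(64): voice 1 is free -> assigned | voices=[85 64 89]

Answer: 4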